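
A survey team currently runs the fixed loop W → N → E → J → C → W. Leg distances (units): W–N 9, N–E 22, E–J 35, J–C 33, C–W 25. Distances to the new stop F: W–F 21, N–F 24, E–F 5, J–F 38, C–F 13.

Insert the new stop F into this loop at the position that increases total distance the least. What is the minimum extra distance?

Adding 7 by placing F on the N–E leg.

Insertion cost between consecutive stops i–j is d(i,F) + d(F,j) − d(i,j):
  between W and N: 21 + 24 − 9 = 36
  between N and E: 24 + 5 − 22 = 7
  between E and J: 5 + 38 − 35 = 8
  between J and C: 38 + 13 − 33 = 18
  between C and W: 13 + 21 − 25 = 9
Cheapest insertion is between N and E, adding 7.
New total = 124 + 7 = 131.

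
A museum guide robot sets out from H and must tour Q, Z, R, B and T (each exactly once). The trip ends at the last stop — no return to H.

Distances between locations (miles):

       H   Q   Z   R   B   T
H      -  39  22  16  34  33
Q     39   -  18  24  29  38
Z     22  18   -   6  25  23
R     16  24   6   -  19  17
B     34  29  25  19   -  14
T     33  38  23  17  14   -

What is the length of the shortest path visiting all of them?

Shortest open route: 83 miles.

There are 5! = 120 possible orderings.
H→Q→Z→R→B→T: 39+18+6+19+14 = 96
H→Q→Z→R→T→B: 39+18+6+17+14 = 94
H→Q→Z→B→R→T: 39+18+25+19+17 = 118
H→Q→Z→B→T→R: 39+18+25+14+17 = 113
H→Q→Z→T→R→B: 39+18+23+17+19 = 116
H→Q→Z→T→B→R: 39+18+23+14+19 = 113
H→Q→R→Z→B→T: 39+24+6+25+14 = 108
H→Q→R→Z→T→B: 39+24+6+23+14 = 106
H→Q→R→B→Z→T: 39+24+19+25+23 = 130
H→Q→R→B→T→Z: 39+24+19+14+23 = 119
H→Q→R→T→Z→B: 39+24+17+23+25 = 128
H→Q→R→T→B→Z: 39+24+17+14+25 = 119
H→Q→B→Z→R→T: 39+29+25+6+17 = 116
H→Q→B→Z→T→R: 39+29+25+23+17 = 133
… (106 more)
H→R→Z→Q→B→T: 16+6+18+29+14 = 83  ← best
The minimum is 83.
One shortest path: H → R → Z → Q → B → T.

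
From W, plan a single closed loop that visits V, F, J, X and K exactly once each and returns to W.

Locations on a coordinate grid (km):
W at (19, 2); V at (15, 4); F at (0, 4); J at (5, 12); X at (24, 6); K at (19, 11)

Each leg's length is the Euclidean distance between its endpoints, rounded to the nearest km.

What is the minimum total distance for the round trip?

There are 60 distinct closed tours to check (reversals are equivalent).
W → V → F → J → X → K → W: 4+15+9+20+7+9 = 64
W → V → F → J → K → X → W: 4+15+9+14+7+6 = 55
W → V → F → X → J → K → W: 4+15+24+20+14+9 = 86
W → V → F → X → K → J → W: 4+15+24+7+14+17 = 81
W → V → F → K → J → X → W: 4+15+20+14+20+6 = 79
W → V → F → K → X → J → W: 4+15+20+7+20+17 = 83
W → V → J → F → X → K → W: 4+13+9+24+7+9 = 66
W → V → J → F → K → X → W: 4+13+9+20+7+6 = 59
W → V → J → X → F → K → W: 4+13+20+24+20+9 = 90
W → V → J → X → K → F → W: 4+13+20+7+20+19 = 83
W → V → J → K → F → X → W: 4+13+14+20+24+6 = 81
W → V → J → K → X → F → W: 4+13+14+7+24+19 = 81
W → V → X → F → J → K → W: 4+9+24+9+14+9 = 69
W → V → X → F → K → J → W: 4+9+24+20+14+17 = 88
… (46 more)
The minimum is 55.
One optimal route: W → V → F → J → K → X → W (or its reverse).

Shortest round trip = 55 km.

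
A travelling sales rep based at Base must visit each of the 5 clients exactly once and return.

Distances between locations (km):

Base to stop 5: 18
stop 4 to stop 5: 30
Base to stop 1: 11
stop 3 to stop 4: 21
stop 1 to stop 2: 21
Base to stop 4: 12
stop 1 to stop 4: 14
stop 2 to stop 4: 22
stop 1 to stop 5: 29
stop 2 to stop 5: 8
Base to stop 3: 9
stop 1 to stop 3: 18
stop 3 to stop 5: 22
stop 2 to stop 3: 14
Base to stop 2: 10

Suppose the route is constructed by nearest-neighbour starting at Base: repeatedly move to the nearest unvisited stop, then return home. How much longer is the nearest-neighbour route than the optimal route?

From Base: stop 3=9, stop 2=10, stop 1=11, stop 4=12, stop 5=18 → choose stop 3 (9).
From stop 3: stop 2=14, stop 1=18, stop 4=21, stop 5=22 → choose stop 2 (14).
From stop 2: stop 5=8, stop 1=21, stop 4=22 → choose stop 5 (8).
From stop 5: stop 1=29, stop 4=30 → choose stop 1 (29).
From stop 1: stop 4=14 → choose stop 4 (14).
NN route Base → stop 3 → stop 2 → stop 5 → stop 1 → stop 4 → Base costs 86.
Optimal: Base → stop 2 → stop 5 → stop 3 → stop 1 → stop 4 → Base costs 84 (by enumerating all 60 distinct tours).
Excess = 86 − 84 = 2.

Excess over optimum: 2 km.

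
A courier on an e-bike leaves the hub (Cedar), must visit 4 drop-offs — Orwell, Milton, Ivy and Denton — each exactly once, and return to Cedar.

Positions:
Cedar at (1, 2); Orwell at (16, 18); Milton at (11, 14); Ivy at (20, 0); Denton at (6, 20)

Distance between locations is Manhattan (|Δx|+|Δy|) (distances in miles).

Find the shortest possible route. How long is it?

Cedar→Orwell→Milton→Ivy→Denton→Cedar: 31+9+23+34+23 = 120
Cedar→Orwell→Milton→Denton→Ivy→Cedar: 31+9+11+34+21 = 106
Cedar→Orwell→Ivy→Milton→Denton→Cedar: 31+22+23+11+23 = 110
Cedar→Orwell→Ivy→Denton→Milton→Cedar: 31+22+34+11+22 = 120
Cedar→Orwell→Denton→Milton→Ivy→Cedar: 31+12+11+23+21 = 98
Cedar→Orwell→Denton→Ivy→Milton→Cedar: 31+12+34+23+22 = 122
Cedar→Milton→Orwell→Ivy→Denton→Cedar: 22+9+22+34+23 = 110
Cedar→Milton→Orwell→Denton→Ivy→Cedar: 22+9+12+34+21 = 98
Cedar→Milton→Ivy→Orwell→Denton→Cedar: 22+23+22+12+23 = 102
Cedar→Milton→Denton→Orwell→Ivy→Cedar: 22+11+12+22+21 = 88
Cedar→Ivy→Orwell→Milton→Denton→Cedar: 21+22+9+11+23 = 86
Cedar→Ivy→Milton→Orwell→Denton→Cedar: 21+23+9+12+23 = 88
The minimum is 86.
One optimal route: Cedar → Ivy → Orwell → Milton → Denton → Cedar (or its reverse).

Minimum total distance: 86 miles.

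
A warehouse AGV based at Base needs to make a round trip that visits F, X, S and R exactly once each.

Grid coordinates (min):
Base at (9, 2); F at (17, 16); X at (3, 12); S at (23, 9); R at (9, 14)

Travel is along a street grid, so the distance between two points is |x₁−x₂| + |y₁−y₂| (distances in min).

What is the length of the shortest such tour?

Base-F-X-S-R-Base: 22+18+23+19+12 = 94
Base-F-X-R-S-Base: 22+18+8+19+21 = 88
Base-F-S-X-R-Base: 22+13+23+8+12 = 78
Base-F-S-R-X-Base: 22+13+19+8+16 = 78
Base-F-R-X-S-Base: 22+10+8+23+21 = 84
Base-F-R-S-X-Base: 22+10+19+23+16 = 90
Base-X-F-S-R-Base: 16+18+13+19+12 = 78
Base-X-F-R-S-Base: 16+18+10+19+21 = 84
Base-X-S-F-R-Base: 16+23+13+10+12 = 74
Base-X-R-F-S-Base: 16+8+10+13+21 = 68
Base-S-F-X-R-Base: 21+13+18+8+12 = 72
Base-S-X-F-R-Base: 21+23+18+10+12 = 84
The minimum is 68.
One optimal route: Base → X → R → F → S → Base (or its reverse).

68 min — the shortest possible round trip.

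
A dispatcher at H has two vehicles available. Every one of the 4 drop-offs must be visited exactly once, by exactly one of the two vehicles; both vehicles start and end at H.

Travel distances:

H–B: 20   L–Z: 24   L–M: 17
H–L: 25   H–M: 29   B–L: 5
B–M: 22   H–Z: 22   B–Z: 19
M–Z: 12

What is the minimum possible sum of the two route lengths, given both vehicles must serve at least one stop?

Check every non-empty split of the stops between the two vehicles; for each half take its own optimal tour:
  {B} + {L, M, Z}: 40 + 76 = 116
  {L} + {B, M, Z}: 50 + 76 = 126
  {B, L} + {M, Z}: 50 + 63 = 113
  {M} + {B, L, Z}: 58 + 71 = 129
  {B, M} + {L, Z}: 71 + 71 = 142
  {L, M} + {B, Z}: 71 + 61 = 132
  … (7 splits in total)
Best: vehicle 1 H → B → L → H = 50; vehicle 2 H → M → Z → H = 63; combined 113.

113 — the smallest possible combined total.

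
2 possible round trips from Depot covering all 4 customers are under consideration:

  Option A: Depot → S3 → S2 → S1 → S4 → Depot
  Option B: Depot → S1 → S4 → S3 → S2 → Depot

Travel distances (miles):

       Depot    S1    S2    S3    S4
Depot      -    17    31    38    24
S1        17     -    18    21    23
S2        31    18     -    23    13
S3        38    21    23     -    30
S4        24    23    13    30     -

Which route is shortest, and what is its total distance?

124 miles — Option B is the shortest.

Option A: 38 + 23 + 18 + 23 + 24 = 126
Option B: 17 + 23 + 30 + 23 + 31 = 124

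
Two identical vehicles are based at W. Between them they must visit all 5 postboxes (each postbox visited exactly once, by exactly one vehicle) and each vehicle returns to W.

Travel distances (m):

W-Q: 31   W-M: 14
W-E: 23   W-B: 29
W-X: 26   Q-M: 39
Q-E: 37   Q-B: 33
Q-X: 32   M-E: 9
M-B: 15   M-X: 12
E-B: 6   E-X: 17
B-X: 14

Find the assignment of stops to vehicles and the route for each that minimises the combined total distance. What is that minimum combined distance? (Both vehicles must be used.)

Check every non-empty split of the stops between the two vehicles; for each half take its own optimal tour:
  {Q} + {M, E, B, X}: 62 + 69 = 131
  {M} + {Q, E, B, X}: 28 + 106 = 134
  {Q, M} + {E, B, X}: 84 + 69 = 153
  {E} + {Q, M, B, X}: 46 + 104 = 150
  {Q, E} + {M, B, X}: 91 + 69 = 160
  {M, E} + {Q, B, X}: 46 + 104 = 150
  … (15 splits in total)
Best: vehicle 1 W → Q → W = 62; vehicle 2 W → M → E → B → X → W = 69; combined 131.

Minimum combined distance: 131 m.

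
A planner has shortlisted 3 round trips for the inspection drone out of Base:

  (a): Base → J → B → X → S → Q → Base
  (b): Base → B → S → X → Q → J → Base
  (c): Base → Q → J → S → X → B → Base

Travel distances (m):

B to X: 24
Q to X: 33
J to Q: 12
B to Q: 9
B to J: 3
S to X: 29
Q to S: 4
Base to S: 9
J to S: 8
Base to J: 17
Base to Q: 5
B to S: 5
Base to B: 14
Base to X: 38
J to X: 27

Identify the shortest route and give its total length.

82 m — (a) is the shortest.

(a): 17 + 3 + 24 + 29 + 4 + 5 = 82
(b): 14 + 5 + 29 + 33 + 12 + 17 = 110
(c): 5 + 12 + 8 + 29 + 24 + 14 = 92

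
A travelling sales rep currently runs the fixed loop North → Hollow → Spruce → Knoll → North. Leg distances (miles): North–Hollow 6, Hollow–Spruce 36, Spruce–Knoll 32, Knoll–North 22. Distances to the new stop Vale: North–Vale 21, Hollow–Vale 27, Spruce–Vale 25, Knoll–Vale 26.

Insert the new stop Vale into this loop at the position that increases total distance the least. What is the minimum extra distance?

Insertion cost between consecutive stops i–j is d(i,Vale) + d(Vale,j) − d(i,j):
  between North and Hollow: 21 + 27 − 6 = 42
  between Hollow and Spruce: 27 + 25 − 36 = 16
  between Spruce and Knoll: 25 + 26 − 32 = 19
  between Knoll and North: 26 + 21 − 22 = 25
Cheapest insertion is between Hollow and Spruce, adding 16.
New total = 96 + 16 = 112.

Minimum extra distance: 16 miles, inserting Vale between Hollow and Spruce.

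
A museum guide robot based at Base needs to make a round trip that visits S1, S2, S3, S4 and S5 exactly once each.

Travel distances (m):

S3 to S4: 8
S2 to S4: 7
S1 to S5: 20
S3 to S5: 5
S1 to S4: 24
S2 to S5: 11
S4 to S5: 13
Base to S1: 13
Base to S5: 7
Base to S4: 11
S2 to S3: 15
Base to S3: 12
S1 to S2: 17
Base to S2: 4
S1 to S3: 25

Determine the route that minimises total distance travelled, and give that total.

Shortest round trip = 57 m.

With 5 stops there are 5!/2 = 60 distinct round trips (a route and its reverse cost the same).
Base - S1 - S2 - S3 - S4 - S5 - Base: 13+17+15+8+13+7 = 73
Base - S1 - S2 - S3 - S5 - S4 - Base: 13+17+15+5+13+11 = 74
Base - S1 - S2 - S4 - S3 - S5 - Base: 13+17+7+8+5+7 = 57
Base - S1 - S2 - S4 - S5 - S3 - Base: 13+17+7+13+5+12 = 67
Base - S1 - S2 - S5 - S3 - S4 - Base: 13+17+11+5+8+11 = 65
Base - S1 - S2 - S5 - S4 - S3 - Base: 13+17+11+13+8+12 = 74
Base - S1 - S3 - S2 - S4 - S5 - Base: 13+25+15+7+13+7 = 80
Base - S1 - S3 - S2 - S5 - S4 - Base: 13+25+15+11+13+11 = 88
Base - S1 - S3 - S4 - S2 - S5 - Base: 13+25+8+7+11+7 = 71
Base - S1 - S3 - S4 - S5 - S2 - Base: 13+25+8+13+11+4 = 74
Base - S1 - S3 - S5 - S2 - S4 - Base: 13+25+5+11+7+11 = 72
Base - S1 - S3 - S5 - S4 - S2 - Base: 13+25+5+13+7+4 = 67
Base - S1 - S4 - S2 - S3 - S5 - Base: 13+24+7+15+5+7 = 71
Base - S1 - S4 - S2 - S5 - S3 - Base: 13+24+7+11+5+12 = 72
… (46 more)
The minimum is 57.
One optimal route: Base → S1 → S2 → S4 → S3 → S5 → Base (or its reverse).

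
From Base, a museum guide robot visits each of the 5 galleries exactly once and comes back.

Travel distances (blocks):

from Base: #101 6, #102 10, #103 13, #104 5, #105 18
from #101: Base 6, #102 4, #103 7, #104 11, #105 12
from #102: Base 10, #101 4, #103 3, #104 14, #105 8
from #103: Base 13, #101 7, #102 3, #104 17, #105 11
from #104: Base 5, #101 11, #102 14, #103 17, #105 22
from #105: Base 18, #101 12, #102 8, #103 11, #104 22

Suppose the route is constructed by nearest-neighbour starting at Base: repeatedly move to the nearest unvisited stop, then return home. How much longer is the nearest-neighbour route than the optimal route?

The nearest-neighbour route is 1 blocks longer than optimal.

From Base: #104=5, #101=6, #102=10, #103=13, #105=18 → choose #104 (5).
From #104: #101=11, #102=14, #103=17, #105=22 → choose #101 (11).
From #101: #102=4, #103=7, #105=12 → choose #102 (4).
From #102: #103=3, #105=8 → choose #103 (3).
From #103: #105=11 → choose #105 (11).
NN route Base → #104 → #101 → #102 → #103 → #105 → Base costs 52.
Optimal: Base → #101 → #102 → #103 → #105 → #104 → Base costs 51 (by enumerating all 60 distinct tours).
Excess = 52 − 51 = 1.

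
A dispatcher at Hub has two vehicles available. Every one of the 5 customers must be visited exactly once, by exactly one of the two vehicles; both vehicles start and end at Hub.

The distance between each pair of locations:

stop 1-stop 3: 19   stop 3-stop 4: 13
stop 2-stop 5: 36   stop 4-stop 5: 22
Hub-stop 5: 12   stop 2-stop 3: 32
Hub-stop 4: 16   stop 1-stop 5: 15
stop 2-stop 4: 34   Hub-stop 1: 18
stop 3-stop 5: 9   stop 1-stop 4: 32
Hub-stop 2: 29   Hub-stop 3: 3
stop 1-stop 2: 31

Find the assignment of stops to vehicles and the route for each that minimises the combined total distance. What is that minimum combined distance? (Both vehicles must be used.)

114 — the smallest possible combined total.

Check every non-empty split of the stops between the two vehicles; for each half take its own optimal tour:
  {stop 1} + {stop 2, stop 3, stop 4, stop 5}: 36 + 97 = 133
  {stop 2} + {stop 1, stop 3, stop 4, stop 5}: 58 + 71 = 129
  {stop 1, stop 2} + {stop 3, stop 4, stop 5}: 78 + 50 = 128
  {stop 3} + {stop 1, stop 2, stop 4, stop 5}: 6 + 108 = 114
  {stop 1, stop 3} + {stop 2, stop 4, stop 5}: 40 + 97 = 137
  {stop 2, stop 3} + {stop 1, stop 4, stop 5}: 64 + 71 = 135
  … (15 splits in total)
Best: vehicle 1 Hub → stop 3 → Hub = 6; vehicle 2 Hub → stop 4 → stop 2 → stop 1 → stop 5 → Hub = 108; combined 114.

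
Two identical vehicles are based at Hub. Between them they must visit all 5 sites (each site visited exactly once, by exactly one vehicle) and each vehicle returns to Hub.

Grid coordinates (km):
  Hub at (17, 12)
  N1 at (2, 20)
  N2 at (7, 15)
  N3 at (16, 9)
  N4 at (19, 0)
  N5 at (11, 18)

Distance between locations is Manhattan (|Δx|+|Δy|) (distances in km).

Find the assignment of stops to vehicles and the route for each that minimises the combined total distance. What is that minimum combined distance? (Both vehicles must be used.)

There are 2^4 − 1 = 15 ways to divide the 5 stops into two non-empty groups. For each, the best each vehicle can do is its own shortest tour through its group:
  {N1} + {N2, N3, N4, N5}: 46 + 60 = 106
  {N2} + {N1, N3, N4, N5}: 26 + 74 = 100
  {N1, N2} + {N3, N4, N5}: 46 + 52 = 98
  {N3} + {N1, N2, N4, N5}: 8 + 74 = 82
  {N1, N3} + {N2, N4, N5}: 52 + 60 = 112
  {N2, N3} + {N1, N4, N5}: 32 + 74 = 106
  … (15 splits in total)
  {N3, N4} + {N1, N2, N5}: 30 + 46 = 76  ← best
Best: vehicle 1 Hub → N3 → N4 → Hub = 30; vehicle 2 Hub → N2 → N1 → N5 → Hub = 46; combined 76.

Minimum combined distance: 76 km.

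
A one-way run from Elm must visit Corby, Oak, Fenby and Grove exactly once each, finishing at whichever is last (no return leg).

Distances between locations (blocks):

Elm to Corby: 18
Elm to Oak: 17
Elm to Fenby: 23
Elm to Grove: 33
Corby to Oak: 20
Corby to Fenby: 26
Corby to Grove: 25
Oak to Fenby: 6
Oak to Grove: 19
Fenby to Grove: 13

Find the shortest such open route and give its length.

57 blocks — the minimum one-way total.

There are 4! = 24 possible orderings.
Elm - Corby - Oak - Fenby - Grove: 18+20+6+13 = 57
Elm - Corby - Oak - Grove - Fenby: 18+20+19+13 = 70
Elm - Corby - Fenby - Oak - Grove: 18+26+6+19 = 69
Elm - Corby - Fenby - Grove - Oak: 18+26+13+19 = 76
Elm - Corby - Grove - Oak - Fenby: 18+25+19+6 = 68
Elm - Corby - Grove - Fenby - Oak: 18+25+13+6 = 62
Elm - Oak - Corby - Fenby - Grove: 17+20+26+13 = 76
Elm - Oak - Corby - Grove - Fenby: 17+20+25+13 = 75
Elm - Oak - Fenby - Corby - Grove: 17+6+26+25 = 74
Elm - Oak - Fenby - Grove - Corby: 17+6+13+25 = 61
Elm - Oak - Grove - Corby - Fenby: 17+19+25+26 = 87
Elm - Oak - Grove - Fenby - Corby: 17+19+13+26 = 75
Elm - Fenby - Corby - Oak - Grove: 23+26+20+19 = 88
Elm - Fenby - Corby - Grove - Oak: 23+26+25+19 = 93
… (10 more)
The minimum is 57.
One shortest path: Elm → Corby → Oak → Fenby → Grove.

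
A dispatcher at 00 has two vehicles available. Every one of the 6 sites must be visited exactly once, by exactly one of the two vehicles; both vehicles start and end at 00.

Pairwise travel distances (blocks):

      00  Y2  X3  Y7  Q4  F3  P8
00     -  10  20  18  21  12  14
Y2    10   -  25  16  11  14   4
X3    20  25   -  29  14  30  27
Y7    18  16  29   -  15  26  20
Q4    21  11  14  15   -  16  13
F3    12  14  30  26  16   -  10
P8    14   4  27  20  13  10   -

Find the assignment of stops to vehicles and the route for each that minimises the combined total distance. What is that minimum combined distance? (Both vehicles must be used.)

103 blocks — the smallest possible combined total.

There are 2^5 − 1 = 31 ways to divide the 6 stops into two non-empty groups. For each, the best each vehicle can do is its own shortest tour through its group:
  {Y2} + {X3, Y7, Q4, F3, P8}: 20 + 91 = 111
  {X3} + {Y2, Y7, Q4, F3, P8}: 40 + 70 = 110
  {Y2, X3} + {Y7, Q4, F3, P8}: 55 + 68 = 123
  {Y7} + {Y2, X3, Q4, F3, P8}: 36 + 71 = 107
  {Y2, Y7} + {X3, Q4, F3, P8}: 44 + 69 = 113
  {X3, Y7} + {Y2, Q4, F3, P8}: 67 + 55 = 122
  … (31 splits in total)
  {X3, Y7, Q4} + {Y2, F3, P8}: 67 + 36 = 103  ← best
Best: vehicle 1 00 → X3 → Q4 → Y7 → 00 = 67; vehicle 2 00 → Y2 → P8 → F3 → 00 = 36; combined 103.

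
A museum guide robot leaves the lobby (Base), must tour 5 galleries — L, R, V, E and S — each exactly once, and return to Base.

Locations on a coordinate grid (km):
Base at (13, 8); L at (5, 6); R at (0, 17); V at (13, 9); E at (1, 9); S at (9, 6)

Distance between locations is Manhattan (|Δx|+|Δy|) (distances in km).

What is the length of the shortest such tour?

There are 60 distinct closed tours to check (reversals are equivalent).
Base-L-R-V-E-S-Base: 10+16+21+12+11+6 = 76
Base-L-R-V-S-E-Base: 10+16+21+7+11+13 = 78
Base-L-R-E-V-S-Base: 10+16+9+12+7+6 = 60
Base-L-R-E-S-V-Base: 10+16+9+11+7+1 = 54
Base-L-R-S-V-E-Base: 10+16+20+7+12+13 = 78
Base-L-R-S-E-V-Base: 10+16+20+11+12+1 = 70
Base-L-V-R-E-S-Base: 10+11+21+9+11+6 = 68
Base-L-V-R-S-E-Base: 10+11+21+20+11+13 = 86
Base-L-V-E-R-S-Base: 10+11+12+9+20+6 = 68
Base-L-V-E-S-R-Base: 10+11+12+11+20+22 = 86
Base-L-V-S-R-E-Base: 10+11+7+20+9+13 = 70
Base-L-V-S-E-R-Base: 10+11+7+11+9+22 = 70
Base-L-E-R-V-S-Base: 10+7+9+21+7+6 = 60
Base-L-E-R-S-V-Base: 10+7+9+20+7+1 = 54
… (46 more)
Base-V-R-E-L-S-Base: 1+21+9+7+4+6 = 48  ← best
The minimum is 48.
One optimal route: Base → V → R → E → L → S → Base (or its reverse).

Minimum total distance: 48 km.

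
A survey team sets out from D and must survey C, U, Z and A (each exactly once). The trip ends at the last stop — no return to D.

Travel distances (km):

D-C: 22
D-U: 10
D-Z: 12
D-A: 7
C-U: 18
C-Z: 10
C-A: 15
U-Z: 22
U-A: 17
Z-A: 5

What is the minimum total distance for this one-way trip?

40 km — the minimum one-way total.

There are 4! = 24 possible orderings.
D - C - U - Z - A: 22+18+22+5 = 67
D - C - U - A - Z: 22+18+17+5 = 62
D - C - Z - U - A: 22+10+22+17 = 71
D - C - Z - A - U: 22+10+5+17 = 54
D - C - A - U - Z: 22+15+17+22 = 76
D - C - A - Z - U: 22+15+5+22 = 64
D - U - C - Z - A: 10+18+10+5 = 43
D - U - C - A - Z: 10+18+15+5 = 48
D - U - Z - C - A: 10+22+10+15 = 57
D - U - Z - A - C: 10+22+5+15 = 52
D - U - A - C - Z: 10+17+15+10 = 52
D - U - A - Z - C: 10+17+5+10 = 42
D - Z - C - U - A: 12+10+18+17 = 57
D - Z - C - A - U: 12+10+15+17 = 54
… (10 more)
D - A - Z - C - U: 7+5+10+18 = 40  ← best
The minimum is 40.
One shortest path: D → A → Z → C → U.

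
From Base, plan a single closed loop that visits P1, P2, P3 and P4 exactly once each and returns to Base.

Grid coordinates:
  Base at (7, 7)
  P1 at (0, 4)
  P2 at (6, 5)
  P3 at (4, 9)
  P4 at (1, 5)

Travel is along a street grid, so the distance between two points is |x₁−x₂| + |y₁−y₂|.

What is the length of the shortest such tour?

Base-P1-P2-P3-P4-Base: 10+7+6+7+8 = 38
Base-P1-P2-P4-P3-Base: 10+7+5+7+5 = 34
Base-P1-P3-P2-P4-Base: 10+9+6+5+8 = 38
Base-P1-P3-P4-P2-Base: 10+9+7+5+3 = 34
Base-P1-P4-P2-P3-Base: 10+2+5+6+5 = 28
Base-P1-P4-P3-P2-Base: 10+2+7+6+3 = 28
Base-P2-P1-P3-P4-Base: 3+7+9+7+8 = 34
Base-P2-P1-P4-P3-Base: 3+7+2+7+5 = 24
Base-P2-P3-P1-P4-Base: 3+6+9+2+8 = 28
Base-P2-P4-P1-P3-Base: 3+5+2+9+5 = 24
Base-P3-P1-P2-P4-Base: 5+9+7+5+8 = 34
Base-P3-P2-P1-P4-Base: 5+6+7+2+8 = 28
The minimum is 24.
One optimal route: Base → P2 → P1 → P4 → P3 → Base (or its reverse).

Shortest round trip = 24.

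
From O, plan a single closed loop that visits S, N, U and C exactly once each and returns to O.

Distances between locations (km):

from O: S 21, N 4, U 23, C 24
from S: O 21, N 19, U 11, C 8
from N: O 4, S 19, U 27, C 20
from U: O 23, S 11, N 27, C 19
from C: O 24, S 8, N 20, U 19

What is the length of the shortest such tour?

With 4 stops there are 4!/2 = 12 distinct round trips (a route and its reverse cost the same).
O - S - N - U - C - O: 21+19+27+19+24 = 110
O - S - N - C - U - O: 21+19+20+19+23 = 102
O - S - U - N - C - O: 21+11+27+20+24 = 103
O - S - U - C - N - O: 21+11+19+20+4 = 75
O - S - C - N - U - O: 21+8+20+27+23 = 99
O - S - C - U - N - O: 21+8+19+27+4 = 79
O - N - S - U - C - O: 4+19+11+19+24 = 77
O - N - S - C - U - O: 4+19+8+19+23 = 73
O - N - U - S - C - O: 4+27+11+8+24 = 74
O - N - C - S - U - O: 4+20+8+11+23 = 66
O - U - S - N - C - O: 23+11+19+20+24 = 97
O - U - N - S - C - O: 23+27+19+8+24 = 101
The minimum is 66.
One optimal route: O → N → C → S → U → O (or its reverse).

Shortest round trip = 66 km.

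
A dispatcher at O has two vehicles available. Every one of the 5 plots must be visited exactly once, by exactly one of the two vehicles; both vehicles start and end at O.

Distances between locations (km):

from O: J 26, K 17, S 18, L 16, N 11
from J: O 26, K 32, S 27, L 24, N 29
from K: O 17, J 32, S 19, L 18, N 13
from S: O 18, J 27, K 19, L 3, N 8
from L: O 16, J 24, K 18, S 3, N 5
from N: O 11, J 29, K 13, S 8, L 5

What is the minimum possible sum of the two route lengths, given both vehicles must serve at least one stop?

Minimum combined distance: 106 km.

Try each way of splitting the stops between the two vehicles (each non-empty) and, for each split, find the best tour for each vehicle:
  {J} + {K, S, L, N}: 52 + 55 = 107
  {K} + {J, S, L, N}: 34 + 72 = 106
  {J, K} + {S, L, N}: 75 + 37 = 112
  {S} + {J, K, L, N}: 36 + 85 = 121
  {J, S} + {K, L, N}: 71 + 51 = 122
  {K, S} + {J, L, N}: 54 + 66 = 120
  … (15 splits in total)
Best: vehicle 1 O → K → O = 34; vehicle 2 O → J → S → L → N → O = 72; combined 106.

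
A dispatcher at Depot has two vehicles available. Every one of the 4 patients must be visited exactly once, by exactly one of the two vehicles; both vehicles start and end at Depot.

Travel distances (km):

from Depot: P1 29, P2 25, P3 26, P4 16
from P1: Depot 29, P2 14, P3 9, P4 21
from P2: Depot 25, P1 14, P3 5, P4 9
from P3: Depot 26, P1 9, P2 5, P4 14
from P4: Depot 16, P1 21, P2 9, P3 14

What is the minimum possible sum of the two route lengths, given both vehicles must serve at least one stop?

Minimum combined distance: 100 km.

Check every non-empty split of the stops between the two vehicles; for each half take its own optimal tour:
  {P1} + {P2, P3, P4}: 58 + 56 = 114
  {P2} + {P1, P3, P4}: 50 + 68 = 118
  {P1, P2} + {P3, P4}: 68 + 56 = 124
  {P3} + {P1, P2, P4}: 52 + 68 = 120
  {P1, P3} + {P2, P4}: 64 + 50 = 114
  {P2, P3} + {P1, P4}: 56 + 66 = 122
  … (7 splits in total)
  {P1, P2, P3} + {P4}: 68 + 32 = 100  ← best
Best: vehicle 1 Depot → P1 → P3 → P2 → Depot = 68; vehicle 2 Depot → P4 → Depot = 32; combined 100.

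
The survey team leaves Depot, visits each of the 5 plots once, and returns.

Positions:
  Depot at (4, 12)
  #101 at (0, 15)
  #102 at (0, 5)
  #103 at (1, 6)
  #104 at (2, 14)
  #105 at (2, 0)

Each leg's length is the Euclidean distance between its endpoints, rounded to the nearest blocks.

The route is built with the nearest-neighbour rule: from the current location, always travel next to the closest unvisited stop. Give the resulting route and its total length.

From Depot: distances to unvisited — #104=3, #101=5, #103=7, #102=8, #105=12. Nearest is #104 (3).
From #104: distances to unvisited — #101=2, #103=8, #102=9, #105=14. Nearest is #101 (2).
From #101: distances to unvisited — #103=9, #102=10, #105=15. Nearest is #103 (9).
From #103: distances to unvisited — #102=1, #105=6. Nearest is #102 (1).
From #102: distances to unvisited — #105=5. Nearest is #105 (5).
Return #105→Depot: 12.
Total = 3 + 2 + 9 + 1 + 5 + 12 = 32.

Total distance 32 blocks via the nearest-neighbour route Depot → #104 → #101 → #103 → #102 → #105 → Depot.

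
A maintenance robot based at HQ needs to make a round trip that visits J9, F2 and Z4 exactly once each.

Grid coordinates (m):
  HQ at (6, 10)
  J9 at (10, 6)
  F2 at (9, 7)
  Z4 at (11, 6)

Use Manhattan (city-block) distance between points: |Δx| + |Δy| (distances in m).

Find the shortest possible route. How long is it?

Shortest round trip = 18 m.

HQ-J9-F2-Z4-HQ: 8+2+3+9 = 22
HQ-J9-Z4-F2-HQ: 8+1+3+6 = 18
HQ-F2-J9-Z4-HQ: 6+2+1+9 = 18
The minimum is 18.
One optimal route: HQ → J9 → Z4 → F2 → HQ (or its reverse).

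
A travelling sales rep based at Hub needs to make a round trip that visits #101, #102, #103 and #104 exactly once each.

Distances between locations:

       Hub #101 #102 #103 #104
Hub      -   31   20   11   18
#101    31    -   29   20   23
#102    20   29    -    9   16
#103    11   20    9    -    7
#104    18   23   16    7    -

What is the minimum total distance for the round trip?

Hub-#101-#102-#103-#104-Hub: 31+29+9+7+18 = 94
Hub-#101-#102-#104-#103-Hub: 31+29+16+7+11 = 94
Hub-#101-#103-#102-#104-Hub: 31+20+9+16+18 = 94
Hub-#101-#103-#104-#102-Hub: 31+20+7+16+20 = 94
Hub-#101-#104-#102-#103-Hub: 31+23+16+9+11 = 90
Hub-#101-#104-#103-#102-Hub: 31+23+7+9+20 = 90
Hub-#102-#101-#103-#104-Hub: 20+29+20+7+18 = 94
Hub-#102-#101-#104-#103-Hub: 20+29+23+7+11 = 90
Hub-#102-#103-#101-#104-Hub: 20+9+20+23+18 = 90
Hub-#102-#104-#101-#103-Hub: 20+16+23+20+11 = 90
Hub-#103-#101-#102-#104-Hub: 11+20+29+16+18 = 94
Hub-#103-#102-#101-#104-Hub: 11+9+29+23+18 = 90
The minimum is 90.
One optimal route: Hub → #101 → #104 → #102 → #103 → Hub (or its reverse).

Shortest round trip = 90.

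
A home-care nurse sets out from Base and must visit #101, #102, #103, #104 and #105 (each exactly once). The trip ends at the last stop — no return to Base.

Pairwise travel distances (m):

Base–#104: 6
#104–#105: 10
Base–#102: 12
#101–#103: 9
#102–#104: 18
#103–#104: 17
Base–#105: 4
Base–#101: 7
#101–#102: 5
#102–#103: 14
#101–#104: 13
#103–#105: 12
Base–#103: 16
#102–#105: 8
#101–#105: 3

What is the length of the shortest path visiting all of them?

There are 5! = 120 possible orderings.
Base - #101 - #102 - #103 - #104 - #105: 7+5+14+17+10 = 53
Base - #101 - #102 - #103 - #105 - #104: 7+5+14+12+10 = 48
Base - #101 - #102 - #104 - #103 - #105: 7+5+18+17+12 = 59
Base - #101 - #102 - #104 - #105 - #103: 7+5+18+10+12 = 52
Base - #101 - #102 - #105 - #103 - #104: 7+5+8+12+17 = 49
Base - #101 - #102 - #105 - #104 - #103: 7+5+8+10+17 = 47
Base - #101 - #103 - #102 - #104 - #105: 7+9+14+18+10 = 58
Base - #101 - #103 - #102 - #105 - #104: 7+9+14+8+10 = 48
Base - #101 - #103 - #104 - #102 - #105: 7+9+17+18+8 = 59
Base - #101 - #103 - #104 - #105 - #102: 7+9+17+10+8 = 51
Base - #101 - #103 - #105 - #102 - #104: 7+9+12+8+18 = 54
Base - #101 - #103 - #105 - #104 - #102: 7+9+12+10+18 = 56
Base - #101 - #104 - #102 - #103 - #105: 7+13+18+14+12 = 64
Base - #101 - #104 - #102 - #105 - #103: 7+13+18+8+12 = 58
… (106 more)
Base - #104 - #105 - #101 - #102 - #103: 6+10+3+5+14 = 38  ← best
The minimum is 38.
One shortest path: Base → #104 → #105 → #101 → #102 → #103.

Minimum one-way distance = 38 m.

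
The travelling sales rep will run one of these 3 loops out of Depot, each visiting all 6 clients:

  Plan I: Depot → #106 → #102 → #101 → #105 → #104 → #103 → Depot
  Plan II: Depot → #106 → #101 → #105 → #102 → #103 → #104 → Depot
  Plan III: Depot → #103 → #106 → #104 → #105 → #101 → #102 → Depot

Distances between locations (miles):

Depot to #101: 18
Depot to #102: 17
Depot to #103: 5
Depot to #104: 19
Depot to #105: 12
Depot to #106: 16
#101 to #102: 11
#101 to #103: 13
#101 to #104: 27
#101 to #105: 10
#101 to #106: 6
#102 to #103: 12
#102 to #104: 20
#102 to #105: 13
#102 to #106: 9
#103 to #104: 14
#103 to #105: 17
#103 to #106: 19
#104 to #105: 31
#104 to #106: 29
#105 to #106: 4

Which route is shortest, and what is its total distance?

Shortest is Plan II, total 90 miles.

Plan I: 16 + 9 + 11 + 10 + 31 + 14 + 5 = 96
Plan II: 16 + 6 + 10 + 13 + 12 + 14 + 19 = 90
Plan III: 5 + 19 + 29 + 31 + 10 + 11 + 17 = 122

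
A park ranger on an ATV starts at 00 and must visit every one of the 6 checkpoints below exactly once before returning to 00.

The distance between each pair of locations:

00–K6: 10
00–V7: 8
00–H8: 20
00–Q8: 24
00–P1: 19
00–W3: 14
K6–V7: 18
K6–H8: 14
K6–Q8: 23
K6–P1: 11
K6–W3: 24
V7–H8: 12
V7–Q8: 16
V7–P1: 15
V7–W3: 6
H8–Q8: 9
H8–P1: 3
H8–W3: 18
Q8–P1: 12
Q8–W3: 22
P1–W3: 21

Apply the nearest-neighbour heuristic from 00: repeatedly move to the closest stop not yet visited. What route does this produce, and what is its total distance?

Total distance 93 via the nearest-neighbour route 00 → V7 → W3 → H8 → P1 → K6 → Q8 → 00.

00 → [V7:8 / K6:10 / W3:14 / P1:19 / H8:20 / Q8:24] → V7 (8)
V7 → [W3:6 / H8:12 / P1:15 / Q8:16 / K6:18] → W3 (6)
W3 → [H8:18 / P1:21 / Q8:22 / K6:24] → H8 (18)
H8 → [P1:3 / Q8:9 / K6:14] → P1 (3)
P1 → [K6:11 / Q8:12] → K6 (11)
K6 → [Q8:23] → Q8 (23)
Return Q8→00: 24.
Total = 8 + 6 + 18 + 3 + 11 + 23 + 24 = 93.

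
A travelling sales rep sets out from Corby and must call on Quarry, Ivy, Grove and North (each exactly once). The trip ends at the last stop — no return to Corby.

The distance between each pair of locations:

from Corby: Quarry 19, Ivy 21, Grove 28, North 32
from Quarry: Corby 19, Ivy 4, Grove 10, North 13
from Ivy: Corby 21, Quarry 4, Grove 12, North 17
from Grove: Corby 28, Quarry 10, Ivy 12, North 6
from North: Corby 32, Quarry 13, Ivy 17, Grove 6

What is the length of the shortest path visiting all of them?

Shortest open route: 41.

There are 4! = 24 possible orderings.
Corby - Quarry - Ivy - Grove - North: 19+4+12+6 = 41
Corby - Quarry - Ivy - North - Grove: 19+4+17+6 = 46
Corby - Quarry - Grove - Ivy - North: 19+10+12+17 = 58
Corby - Quarry - Grove - North - Ivy: 19+10+6+17 = 52
Corby - Quarry - North - Ivy - Grove: 19+13+17+12 = 61
Corby - Quarry - North - Grove - Ivy: 19+13+6+12 = 50
Corby - Ivy - Quarry - Grove - North: 21+4+10+6 = 41
Corby - Ivy - Quarry - North - Grove: 21+4+13+6 = 44
Corby - Ivy - Grove - Quarry - North: 21+12+10+13 = 56
Corby - Ivy - Grove - North - Quarry: 21+12+6+13 = 52
Corby - Ivy - North - Quarry - Grove: 21+17+13+10 = 61
Corby - Ivy - North - Grove - Quarry: 21+17+6+10 = 54
Corby - Grove - Quarry - Ivy - North: 28+10+4+17 = 59
Corby - Grove - Quarry - North - Ivy: 28+10+13+17 = 68
… (10 more)
The minimum is 41.
One shortest path: Corby → Quarry → Ivy → Grove → North.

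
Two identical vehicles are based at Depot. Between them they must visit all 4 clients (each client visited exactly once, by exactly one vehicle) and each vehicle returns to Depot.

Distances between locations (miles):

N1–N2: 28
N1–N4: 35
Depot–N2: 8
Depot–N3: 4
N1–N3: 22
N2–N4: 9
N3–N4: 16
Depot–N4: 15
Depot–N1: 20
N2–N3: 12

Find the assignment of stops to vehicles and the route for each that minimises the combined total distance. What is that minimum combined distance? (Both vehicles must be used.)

77 miles — the smallest possible combined total.

Check every non-empty split of the stops between the two vehicles; for each half take its own optimal tour:
  {N1} + {N2, N3, N4}: 40 + 37 = 77
  {N2} + {N1, N3, N4}: 16 + 73 = 89
  {N1, N2} + {N3, N4}: 56 + 35 = 91
  {N3} + {N1, N2, N4}: 8 + 72 = 80
  {N1, N3} + {N2, N4}: 46 + 32 = 78
  {N2, N3} + {N1, N4}: 24 + 70 = 94
  … (7 splits in total)
Best: vehicle 1 Depot → N1 → Depot = 40; vehicle 2 Depot → N2 → N4 → N3 → Depot = 37; combined 77.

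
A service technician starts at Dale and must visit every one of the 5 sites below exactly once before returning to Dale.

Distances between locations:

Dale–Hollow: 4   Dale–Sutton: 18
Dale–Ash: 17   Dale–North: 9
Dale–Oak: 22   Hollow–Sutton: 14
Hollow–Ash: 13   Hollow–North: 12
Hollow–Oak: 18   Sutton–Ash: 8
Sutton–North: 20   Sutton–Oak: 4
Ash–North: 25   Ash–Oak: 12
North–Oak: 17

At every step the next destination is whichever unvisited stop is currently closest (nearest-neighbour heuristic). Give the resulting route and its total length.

From Dale: distances to unvisited — Hollow=4, North=9, Ash=17, Sutton=18, Oak=22. Nearest is Hollow (4).
From Hollow: distances to unvisited — North=12, Ash=13, Sutton=14, Oak=18. Nearest is North (12).
From North: distances to unvisited — Oak=17, Sutton=20, Ash=25. Nearest is Oak (17).
From Oak: distances to unvisited — Sutton=4, Ash=12. Nearest is Sutton (4).
From Sutton: distances to unvisited — Ash=8. Nearest is Ash (8).
Return Ash→Dale: 17.
Total = 4 + 12 + 17 + 4 + 8 + 17 = 62.

Nearest-neighbour total = 62; route Dale → Hollow → North → Oak → Sutton → Ash → Dale.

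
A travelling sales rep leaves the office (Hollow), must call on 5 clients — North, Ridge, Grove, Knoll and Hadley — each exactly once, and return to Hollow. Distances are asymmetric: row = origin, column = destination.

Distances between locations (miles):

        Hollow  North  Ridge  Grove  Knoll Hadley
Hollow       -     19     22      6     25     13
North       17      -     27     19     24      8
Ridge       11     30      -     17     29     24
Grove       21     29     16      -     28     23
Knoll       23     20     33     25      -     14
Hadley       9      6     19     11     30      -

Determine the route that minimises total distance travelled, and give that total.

Hollow-North-Ridge-Grove-Knoll-Hadley-Hollow: 19+27+17+28+14+9 = 114
Hollow-North-Ridge-Grove-Hadley-Knoll-Hollow: 19+27+17+23+30+23 = 139
Hollow-North-Ridge-Knoll-Grove-Hadley-Hollow: 19+27+29+25+23+9 = 132
Hollow-North-Ridge-Knoll-Hadley-Grove-Hollow: 19+27+29+14+11+21 = 121
Hollow-North-Ridge-Hadley-Grove-Knoll-Hollow: 19+27+24+11+28+23 = 132
Hollow-North-Ridge-Hadley-Knoll-Grove-Hollow: 19+27+24+30+25+21 = 146
Hollow-North-Grove-Ridge-Knoll-Hadley-Hollow: 19+19+16+29+14+9 = 106
Hollow-North-Grove-Ridge-Hadley-Knoll-Hollow: 19+19+16+24+30+23 = 131
Hollow-North-Grove-Knoll-Ridge-Hadley-Hollow: 19+19+28+33+24+9 = 132
Hollow-North-Grove-Knoll-Hadley-Ridge-Hollow: 19+19+28+14+19+11 = 110
Hollow-North-Grove-Hadley-Ridge-Knoll-Hollow: 19+19+23+19+29+23 = 132
Hollow-North-Grove-Hadley-Knoll-Ridge-Hollow: 19+19+23+30+33+11 = 135
Hollow-North-Knoll-Ridge-Grove-Hadley-Hollow: 19+24+33+17+23+9 = 125
Hollow-North-Knoll-Ridge-Hadley-Grove-Hollow: 19+24+33+24+11+21 = 132
… (106 more)
Hollow-Grove-Ridge-Knoll-North-Hadley-Hollow: 6+16+29+20+8+9 = 88  ← best
The minimum is 88.
One optimal route: Hollow → Grove → Ridge → Knoll → North → Hadley → Hollow.

Shortest round trip = 88 miles.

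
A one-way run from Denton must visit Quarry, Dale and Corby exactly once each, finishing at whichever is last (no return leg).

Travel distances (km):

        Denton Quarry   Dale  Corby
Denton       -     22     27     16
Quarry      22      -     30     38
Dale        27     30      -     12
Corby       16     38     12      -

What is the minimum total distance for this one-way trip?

There are 3! = 6 possible orderings.
Denton → Quarry → Dale → Corby: 22+30+12 = 64
Denton → Quarry → Corby → Dale: 22+38+12 = 72
Denton → Dale → Quarry → Corby: 27+30+38 = 95
Denton → Dale → Corby → Quarry: 27+12+38 = 77
Denton → Corby → Quarry → Dale: 16+38+30 = 84
Denton → Corby → Dale → Quarry: 16+12+30 = 58
The minimum is 58.
One shortest path: Denton → Corby → Dale → Quarry.

58 km — the minimum one-way total.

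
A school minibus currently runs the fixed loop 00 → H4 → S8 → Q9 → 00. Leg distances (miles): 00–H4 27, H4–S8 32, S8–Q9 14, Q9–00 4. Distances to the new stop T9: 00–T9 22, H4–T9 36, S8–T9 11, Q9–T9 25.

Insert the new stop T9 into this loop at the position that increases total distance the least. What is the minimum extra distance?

Adding 15 miles by placing T9 on the H4–S8 leg.

Insertion cost between consecutive stops i–j is d(i,T9) + d(T9,j) − d(i,j):
  between 00 and H4: 22 + 36 − 27 = 31
  between H4 and S8: 36 + 11 − 32 = 15
  between S8 and Q9: 11 + 25 − 14 = 22
  between Q9 and 00: 25 + 22 − 4 = 43
Cheapest insertion is between H4 and S8, adding 15.
New total = 77 + 15 = 92.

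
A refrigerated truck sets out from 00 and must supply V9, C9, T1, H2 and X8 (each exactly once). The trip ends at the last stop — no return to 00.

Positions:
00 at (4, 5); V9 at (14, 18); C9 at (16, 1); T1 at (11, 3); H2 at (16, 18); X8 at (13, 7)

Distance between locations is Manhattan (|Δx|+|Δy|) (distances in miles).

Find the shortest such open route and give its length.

39 miles — the minimum one-way total.

There are 5! = 120 possible orderings.
00→V9→C9→T1→H2→X8: 23+19+7+20+14 = 83
00→V9→C9→T1→X8→H2: 23+19+7+6+14 = 69
00→V9→C9→H2→T1→X8: 23+19+17+20+6 = 85
00→V9→C9→H2→X8→T1: 23+19+17+14+6 = 79
00→V9→C9→X8→T1→H2: 23+19+9+6+20 = 77
00→V9→C9→X8→H2→T1: 23+19+9+14+20 = 85
00→V9→T1→C9→H2→X8: 23+18+7+17+14 = 79
00→V9→T1→C9→X8→H2: 23+18+7+9+14 = 71
00→V9→T1→H2→C9→X8: 23+18+20+17+9 = 87
00→V9→T1→H2→X8→C9: 23+18+20+14+9 = 84
00→V9→T1→X8→C9→H2: 23+18+6+9+17 = 73
00→V9→T1→X8→H2→C9: 23+18+6+14+17 = 78
00→V9→H2→C9→T1→X8: 23+2+17+7+6 = 55
00→V9→H2→C9→X8→T1: 23+2+17+9+6 = 57
… (106 more)
00→T1→C9→X8→V9→H2: 9+7+9+12+2 = 39  ← best
The minimum is 39.
One shortest path: 00 → T1 → C9 → X8 → V9 → H2.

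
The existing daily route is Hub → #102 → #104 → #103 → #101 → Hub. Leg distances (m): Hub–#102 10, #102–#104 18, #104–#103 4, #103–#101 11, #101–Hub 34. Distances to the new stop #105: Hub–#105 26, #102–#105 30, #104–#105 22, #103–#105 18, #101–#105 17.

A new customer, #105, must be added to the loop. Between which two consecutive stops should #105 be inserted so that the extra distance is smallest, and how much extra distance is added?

Insertion cost between consecutive stops i–j is d(i,#105) + d(#105,j) − d(i,j):
  between Hub and #102: 26 + 30 − 10 = 46
  between #102 and #104: 30 + 22 − 18 = 34
  between #104 and #103: 22 + 18 − 4 = 36
  between #103 and #101: 18 + 17 − 11 = 24
  between #101 and Hub: 17 + 26 − 34 = 9
Cheapest insertion is between #101 and Hub, adding 9.
New total = 77 + 9 = 86.

Adding 9 m by placing #105 on the #101–Hub leg.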